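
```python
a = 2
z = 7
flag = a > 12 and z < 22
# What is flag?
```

Trace:
`a = 2` → a = 2
`z = 7` → z = 7
`flag = a > 12 and z < 22` → flag = False
So flag = False

Answer: False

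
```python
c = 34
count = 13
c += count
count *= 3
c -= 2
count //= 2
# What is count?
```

Trace:
`c = 34` → c = 34
`count = 13` → count = 13
`c += count` → c = 47
`count *= 3` → count = 39
`c -= 2` → c = 45
`count //= 2` → count = 19
So count = 19

Answer: 19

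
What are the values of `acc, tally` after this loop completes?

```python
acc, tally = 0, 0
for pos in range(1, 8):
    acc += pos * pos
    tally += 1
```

Sum of squares and count
`acc, tally` takes the values: (0, 0) → (1, 0) → (1, 1) → (5, 1) → (5, 2) → (14, 2) → (14, 3) → (30, 3) → (30, 4) → (55, 4) → (55, 5) → (91, 5) → (91, 6) → (140, 6) → (140, 7)

Answer: 140, 7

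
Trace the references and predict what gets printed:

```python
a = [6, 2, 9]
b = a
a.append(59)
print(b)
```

Key concept: basic list aliasing.
Step by step:
`a = [6, 2, 9]` → a = [6, 2, 9]
`b = a` → b = [6, 2, 9] (same object as a)
`a.append(59)` → a = [6, 2, 9, 59] (same object as b); b = [6, 2, 9, 59] (same object as a)
`print(b)` → prints [6, 2, 9, 59]

Answer: [6, 2, 9, 59]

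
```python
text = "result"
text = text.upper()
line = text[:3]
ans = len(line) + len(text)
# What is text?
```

Trace:
`text = "result"` → text = 'result'
`text = text.upper()` → text = 'RESULT'
`line = text[:3]` → line = 'RES'
`ans = len(line) + len(text)` → ans = 9
So text = 'RESULT'

Answer: 'RESULT'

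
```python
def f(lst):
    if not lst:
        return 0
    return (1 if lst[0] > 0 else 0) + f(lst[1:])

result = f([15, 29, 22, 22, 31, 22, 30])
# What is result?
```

Count of positive elements in [15, 29, 22, 22, 31, 22, 30] = 7

Answer: 7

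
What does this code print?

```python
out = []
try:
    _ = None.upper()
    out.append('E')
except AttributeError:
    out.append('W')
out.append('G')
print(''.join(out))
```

Execution trace: 'W' (except AttributeError) → 'G' (after the try/except). Output: WG

Answer: WG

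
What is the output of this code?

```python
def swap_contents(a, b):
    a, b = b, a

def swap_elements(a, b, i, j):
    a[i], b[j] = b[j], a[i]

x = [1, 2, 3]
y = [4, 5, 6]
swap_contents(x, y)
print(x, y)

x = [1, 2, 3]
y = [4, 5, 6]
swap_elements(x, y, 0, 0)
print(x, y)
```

Key concept: parameter rebinding vs mutation.
Step by step:
`x = [1, 2, 3]` → x = [1, 2, 3]
`y = [4, 5, 6]` → y = [4, 5, 6]
`swap_contents(x, y)` → no visible change to tracked variables
`print(x, y)` → prints [1, 2, 3] [4, 5, 6]
`x = [1, 2, 3]` → x = [1, 2, 3]
`y = [4, 5, 6]` → y = [4, 5, 6]
`swap_elements(x, y, 0, 0)` → x = [4, 2, 3]; y = [1, 5, 6]
`print(x, y)` → prints [4, 2, 3] [1, 5, 6]

Answer:
[1, 2, 3] [4, 5, 6]
[4, 2, 3] [1, 5, 6]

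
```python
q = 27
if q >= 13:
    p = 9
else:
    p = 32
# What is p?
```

Trace:
`q = 27` → q = 27
`if q >= 13: ...` → q >= 13 is True → p = 9
So p = 9

Answer: 9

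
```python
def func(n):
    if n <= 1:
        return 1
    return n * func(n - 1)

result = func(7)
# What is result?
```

func(7) = 7 * 6 * 5 * 4 * 3 * 2 * 1 = 5040

Answer: 5040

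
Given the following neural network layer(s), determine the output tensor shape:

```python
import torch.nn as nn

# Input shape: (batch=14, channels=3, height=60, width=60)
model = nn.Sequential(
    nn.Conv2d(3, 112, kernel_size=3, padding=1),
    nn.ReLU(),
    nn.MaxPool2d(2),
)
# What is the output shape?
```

Input: (14, 3, 60, 60) -> after Conv2d: (14, 112, 60, 60) -> after ReLU: (14, 112, 60, 60) -> Output: (14, 112, 30, 30)

Answer: (14, 112, 30, 30)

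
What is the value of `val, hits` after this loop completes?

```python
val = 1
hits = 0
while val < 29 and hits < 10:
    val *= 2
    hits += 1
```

Double until >= 29 or 10 iterations
`val, hits` takes the values: (1, 0) → (2, 0) → (2, 1) → (4, 1) → (4, 2) → (8, 2) → (8, 3) → (16, 3) → (16, 4) → (32, 4) → (32, 5)

Answer: 32, 5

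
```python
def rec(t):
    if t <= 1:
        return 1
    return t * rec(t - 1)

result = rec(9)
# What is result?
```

rec(9) = 9 * 8 * 7 * 6 * 5 * 4 * 3 * 2 * 1 = 362880

Answer: 362880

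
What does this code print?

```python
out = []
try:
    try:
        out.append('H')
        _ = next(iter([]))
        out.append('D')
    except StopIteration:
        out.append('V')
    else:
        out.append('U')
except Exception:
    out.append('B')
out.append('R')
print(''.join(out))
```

Execution trace: 'H' (inner try body) → 'V' (inner except StopIteration) → 'R' (after the try/except). Output: HVR

Answer: HVR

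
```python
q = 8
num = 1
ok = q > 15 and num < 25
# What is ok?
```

Trace:
`q = 8` → q = 8
`num = 1` → num = 1
`ok = q > 15 and num < 25` → ok = False
So ok = False

Answer: False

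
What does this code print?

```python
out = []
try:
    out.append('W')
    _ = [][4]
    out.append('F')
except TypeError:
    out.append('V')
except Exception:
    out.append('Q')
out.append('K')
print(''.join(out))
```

Execution trace: 'W' (try body) → 'Q' (except Exception) → 'K' (after the try/except). Output: WQK

Answer: WQK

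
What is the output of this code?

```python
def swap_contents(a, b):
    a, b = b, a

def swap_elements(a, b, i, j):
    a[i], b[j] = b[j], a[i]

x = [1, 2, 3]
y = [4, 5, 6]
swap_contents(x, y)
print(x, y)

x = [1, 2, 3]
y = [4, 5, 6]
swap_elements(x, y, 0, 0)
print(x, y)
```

Key concept: parameter rebinding vs mutation.
Step by step:
`x = [1, 2, 3]` → x = [1, 2, 3]
`y = [4, 5, 6]` → y = [4, 5, 6]
`swap_contents(x, y)` → no visible change to tracked variables
`print(x, y)` → prints [1, 2, 3] [4, 5, 6]
`x = [1, 2, 3]` → x = [1, 2, 3]
`y = [4, 5, 6]` → y = [4, 5, 6]
`swap_elements(x, y, 0, 0)` → x = [4, 2, 3]; y = [1, 5, 6]
`print(x, y)` → prints [4, 2, 3] [1, 5, 6]

Answer:
[1, 2, 3] [4, 5, 6]
[4, 2, 3] [1, 5, 6]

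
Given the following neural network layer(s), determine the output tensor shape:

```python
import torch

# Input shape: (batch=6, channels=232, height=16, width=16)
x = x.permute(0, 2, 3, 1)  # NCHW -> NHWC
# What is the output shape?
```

Input: (6, 232, 16, 16) -> Output: (6, 16, 16, 232)

Answer: (6, 16, 16, 232)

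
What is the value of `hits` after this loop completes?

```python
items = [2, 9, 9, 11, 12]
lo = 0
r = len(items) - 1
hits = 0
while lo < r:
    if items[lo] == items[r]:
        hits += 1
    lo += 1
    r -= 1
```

Count matching pairs from ends
`hits` takes the values: 0

Answer: 0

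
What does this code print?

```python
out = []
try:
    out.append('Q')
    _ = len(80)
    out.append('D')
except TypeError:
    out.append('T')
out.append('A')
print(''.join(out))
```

Execution trace: 'Q' (try body) → 'T' (except TypeError) → 'A' (after the try/except). Output: QTA

Answer: QTA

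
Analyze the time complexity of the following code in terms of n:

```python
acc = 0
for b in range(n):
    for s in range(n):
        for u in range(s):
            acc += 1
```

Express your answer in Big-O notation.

Each loop level contributes: n × n × n. Multiplying the contributions gives O(n^3).

Answer: O(n^3)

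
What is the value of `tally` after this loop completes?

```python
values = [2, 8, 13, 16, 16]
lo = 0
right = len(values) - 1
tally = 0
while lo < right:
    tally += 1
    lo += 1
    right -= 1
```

Iterations until pointers meet (list length 5)
`tally` takes the values: 0 → 1 → 2

Answer: 2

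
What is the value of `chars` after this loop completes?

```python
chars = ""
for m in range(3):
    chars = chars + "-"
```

Repeat '-' 3 times
`chars` takes the values: "" → "-" → "--" → "---"

Answer: "---"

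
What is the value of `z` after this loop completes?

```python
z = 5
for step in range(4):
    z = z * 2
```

Multiply by 2, 4 times: 5 * 2^4 = 80
`z` takes the values: 5 → 10 → 20 → 40 → 80

Answer: 80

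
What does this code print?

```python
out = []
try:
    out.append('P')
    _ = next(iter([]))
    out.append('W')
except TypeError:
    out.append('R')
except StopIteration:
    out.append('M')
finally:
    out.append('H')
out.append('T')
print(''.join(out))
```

Execution trace: 'P' (try body) → 'M' (except StopIteration) → 'H' (finally) → 'T' (after the try/except). Output: PMHT

Answer: PMHT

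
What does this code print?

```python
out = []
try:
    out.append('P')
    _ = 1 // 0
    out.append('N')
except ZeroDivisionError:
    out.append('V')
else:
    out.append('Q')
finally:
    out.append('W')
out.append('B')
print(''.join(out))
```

Execution trace: 'P' (try body) → 'V' (except ZeroDivisionError) → 'W' (finally) → 'B' (after the try/except). Output: PVWB

Answer: PVWB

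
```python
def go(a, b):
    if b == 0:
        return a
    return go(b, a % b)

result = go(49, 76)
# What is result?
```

go(49, 76) -> go(76, 49) -> go(49, 27) -> go(27, 22) -> go(22, 5) -> go(5, 2) -> go(2, 1) -> go(1, 0) -> 1

Answer: 1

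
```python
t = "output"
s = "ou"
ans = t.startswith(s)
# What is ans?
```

Trace:
`t = "output"` → t = 'output'
`s = "ou"` → s = 'ou'
`ans = t.startswith(s)` → ans = True
So ans = True

Answer: True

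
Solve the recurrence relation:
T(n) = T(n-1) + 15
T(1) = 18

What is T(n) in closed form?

Unrolling: T(n) = T(1) + 15·(n-1) = 18 + 15(n-1) = 15n + 3.

Answer: T(n) = 15n + 3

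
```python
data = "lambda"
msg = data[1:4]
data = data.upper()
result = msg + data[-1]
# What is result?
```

Trace:
`data = "lambda"` → data = 'lambda'
`msg = data[1:4]` → msg = 'amb'
`data = data.upper()` → data = 'LAMBDA'
`result = msg + data[-1]` → result = 'ambA'
So result = 'ambA'

Answer: 'ambA'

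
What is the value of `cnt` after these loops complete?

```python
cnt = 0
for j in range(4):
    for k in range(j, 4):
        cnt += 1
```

Upper triangle: 4 + 3 + ... + 1
`cnt` takes the values: 0 → 1 → 2 → 3 → 4 → 5 → 6 → 7 → 8 → 9 → 10

Answer: 10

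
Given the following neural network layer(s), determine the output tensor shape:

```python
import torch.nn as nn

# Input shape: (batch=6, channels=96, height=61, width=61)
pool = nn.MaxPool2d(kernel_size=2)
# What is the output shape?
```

Input: (6, 96, 61, 61) -> Output: (6, 96, 30, 30)

Answer: (6, 96, 30, 30)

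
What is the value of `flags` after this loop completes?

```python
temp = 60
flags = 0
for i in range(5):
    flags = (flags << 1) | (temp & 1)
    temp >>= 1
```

Reverse lowest 5 bits of 60
`flags` takes the values: 0 → 1 → 3 → 7

Answer: 7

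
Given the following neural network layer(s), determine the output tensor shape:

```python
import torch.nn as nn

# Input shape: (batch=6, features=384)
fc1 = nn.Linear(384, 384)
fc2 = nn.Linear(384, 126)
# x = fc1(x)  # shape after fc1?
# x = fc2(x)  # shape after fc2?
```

Input: (6, 384) -> after fc1: (6, 384) -> Output: (6, 126)

Answer: (6, 126)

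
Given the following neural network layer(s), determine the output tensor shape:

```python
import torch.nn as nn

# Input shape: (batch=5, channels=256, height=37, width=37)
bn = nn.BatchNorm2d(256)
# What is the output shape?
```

Input: (5, 256, 37, 37) -> Output: (5, 256, 37, 37)

Answer: (5, 256, 37, 37)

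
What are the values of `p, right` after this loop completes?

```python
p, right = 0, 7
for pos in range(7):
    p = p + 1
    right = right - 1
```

p goes 0→7, right goes 7→0
`p, right` takes the values: (0, 7) → (1, 7) → (1, 6) → (2, 6) → (2, 5) → (3, 5) → (3, 4) → (4, 4) → (4, 3) → (5, 3) → (5, 2) → (6, 2) → (6, 1) → (7, 1) → (7, 0)

Answer: 7, 0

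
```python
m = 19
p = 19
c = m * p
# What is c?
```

Trace:
`m = 19` → m = 19
`p = 19` → p = 19
`c = m * p` → c = 361
So c = 361

Answer: 361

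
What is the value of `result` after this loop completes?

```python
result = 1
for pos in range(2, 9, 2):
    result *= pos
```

Product of even numbers 2 to 8
`result` takes the values: 1 → 2 → 8 → 48 → 384

Answer: 384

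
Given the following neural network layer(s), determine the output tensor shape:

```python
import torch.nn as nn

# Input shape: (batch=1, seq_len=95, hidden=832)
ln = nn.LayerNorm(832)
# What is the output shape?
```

Input: (1, 95, 832) -> Output: (1, 95, 832)

Answer: (1, 95, 832)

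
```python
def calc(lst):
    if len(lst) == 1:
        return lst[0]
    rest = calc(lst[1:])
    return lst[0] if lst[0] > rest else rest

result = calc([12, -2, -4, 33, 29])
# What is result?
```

Recursive max over [12, -2, -4, 33, 29] = 33

Answer: 33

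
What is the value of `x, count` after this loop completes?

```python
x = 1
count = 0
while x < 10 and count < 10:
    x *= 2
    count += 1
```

Double until >= 10 or 10 iterations
`x, count` takes the values: (1, 0) → (2, 0) → (2, 1) → (4, 1) → (4, 2) → (8, 2) → (8, 3) → (16, 3) → (16, 4)

Answer: 16, 4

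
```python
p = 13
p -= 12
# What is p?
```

Trace:
`p = 13` → p = 13
`p -= 12` → p = 1
So p = 1

Answer: 1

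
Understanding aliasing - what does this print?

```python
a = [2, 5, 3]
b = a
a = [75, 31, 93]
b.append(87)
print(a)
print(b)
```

Key concept: rebinding vs mutation: a is rebound to a new list, b still points at the original.
Step by step:
`a = [2, 5, 3]` → a = [2, 5, 3]
`b = a` → b = [2, 5, 3] (same object as a)
`a = [75, 31, 93]` → a = [75, 31, 93]
`b.append(87)` → b = [2, 5, 3, 87]
`print(a)` → prints [75, 31, 93]
`print(b)` → prints [2, 5, 3, 87]

Answer:
[75, 31, 93]
[2, 5, 3, 87]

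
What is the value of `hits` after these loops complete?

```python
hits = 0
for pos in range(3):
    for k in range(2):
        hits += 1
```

3 * 2 = 6
`hits` takes the values: 0 → 1 → 2 → 3 → 4 → 5 → 6

Answer: 6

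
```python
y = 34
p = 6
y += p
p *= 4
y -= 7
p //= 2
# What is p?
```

Trace:
`y = 34` → y = 34
`p = 6` → p = 6
`y += p` → y = 40
`p *= 4` → p = 24
`y -= 7` → y = 33
`p //= 2` → p = 12
So p = 12

Answer: 12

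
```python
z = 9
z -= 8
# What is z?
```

Trace:
`z = 9` → z = 9
`z -= 8` → z = 1
So z = 1

Answer: 1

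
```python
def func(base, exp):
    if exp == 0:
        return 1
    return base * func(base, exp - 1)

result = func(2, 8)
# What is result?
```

func(2, 8) = 2 * 2 * 2 * 2 * 2 * 2 * 2 * 2 = 256

Answer: 256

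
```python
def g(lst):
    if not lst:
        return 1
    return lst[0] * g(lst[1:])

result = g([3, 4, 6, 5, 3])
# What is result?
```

Product over [3, 4, 6, 5, 3] = 3 * 4 * 6 * 5 * 3 = 1080

Answer: 1080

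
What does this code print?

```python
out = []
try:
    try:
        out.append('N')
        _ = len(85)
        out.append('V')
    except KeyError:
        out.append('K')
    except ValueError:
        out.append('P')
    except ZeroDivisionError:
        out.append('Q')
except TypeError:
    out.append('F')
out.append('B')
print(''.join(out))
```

Execution trace: 'N' (try body) → 'F' (outer except TypeError) → 'B' (after the try/except). Output: NFB

Answer: NFB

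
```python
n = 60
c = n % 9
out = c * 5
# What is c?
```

Trace:
`n = 60` → n = 60
`c = n % 9` → c = 6
`out = c * 5` → out = 30
So c = 6

Answer: 6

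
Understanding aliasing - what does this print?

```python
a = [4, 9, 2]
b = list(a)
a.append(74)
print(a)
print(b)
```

Key concept: list() constructor creates copy.
Step by step:
`a = [4, 9, 2]` → a = [4, 9, 2]
`b = list(a)` → b = [4, 9, 2]
`a.append(74)` → a = [4, 9, 2, 74]
`print(a)` → prints [4, 9, 2, 74]
`print(b)` → prints [4, 9, 2]

Answer:
[4, 9, 2, 74]
[4, 9, 2]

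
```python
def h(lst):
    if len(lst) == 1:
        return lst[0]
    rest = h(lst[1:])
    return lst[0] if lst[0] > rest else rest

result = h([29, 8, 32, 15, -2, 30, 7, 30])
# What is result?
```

Recursive max over [29, 8, 32, 15, -2, 30, 7, 30] = 32

Answer: 32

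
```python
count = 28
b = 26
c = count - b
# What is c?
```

Trace:
`count = 28` → count = 28
`b = 26` → b = 26
`c = count - b` → c = 2
So c = 2

Answer: 2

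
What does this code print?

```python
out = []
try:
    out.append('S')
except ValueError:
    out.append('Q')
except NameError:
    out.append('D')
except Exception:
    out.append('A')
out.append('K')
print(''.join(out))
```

Execution trace: 'S' (try body, no exception) → 'K' (after the try/except). Output: SK

Answer: SK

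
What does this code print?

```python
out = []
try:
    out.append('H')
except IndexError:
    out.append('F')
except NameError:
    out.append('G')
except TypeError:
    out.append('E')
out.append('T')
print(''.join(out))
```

Execution trace: 'H' (try body, no exception) → 'T' (after the try/except). Output: HT

Answer: HT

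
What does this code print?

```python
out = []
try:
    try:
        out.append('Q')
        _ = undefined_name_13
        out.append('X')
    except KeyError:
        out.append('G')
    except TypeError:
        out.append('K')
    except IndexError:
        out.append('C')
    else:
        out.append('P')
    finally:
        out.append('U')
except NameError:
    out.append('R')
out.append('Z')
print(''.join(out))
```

Execution trace: 'Q' (try body) → 'U' (finally) → 'R' (outer except NameError) → 'Z' (after the try/except). Output: QURZ

Answer: QURZ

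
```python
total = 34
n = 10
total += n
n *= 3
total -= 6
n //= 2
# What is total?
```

Trace:
`total = 34` → total = 34
`n = 10` → n = 10
`total += n` → total = 44
`n *= 3` → n = 30
`total -= 6` → total = 38
`n //= 2` → n = 15
So total = 38

Answer: 38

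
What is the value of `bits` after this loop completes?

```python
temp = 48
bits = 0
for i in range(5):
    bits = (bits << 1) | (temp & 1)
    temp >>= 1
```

Reverse lowest 5 bits of 48
`bits` takes the values: 0 → 1

Answer: 1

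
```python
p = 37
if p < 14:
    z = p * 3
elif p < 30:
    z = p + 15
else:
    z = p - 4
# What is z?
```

Trace:
`p = 37` → p = 37
`if p < 14: ...` → p < 14 is False, p < 30 is False, take else branch → z = 33
So z = 33

Answer: 33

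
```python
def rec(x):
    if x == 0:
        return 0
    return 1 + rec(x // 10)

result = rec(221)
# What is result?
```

Count of digits of 221: 3

Answer: 3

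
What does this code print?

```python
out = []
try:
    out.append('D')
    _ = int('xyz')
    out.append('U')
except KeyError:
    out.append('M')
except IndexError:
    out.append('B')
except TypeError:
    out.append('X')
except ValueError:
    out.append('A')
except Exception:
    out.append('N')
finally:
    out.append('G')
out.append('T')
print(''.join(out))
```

Execution trace: 'D' (try body) → 'A' (except ValueError) → 'G' (finally) → 'T' (after the try/except). Output: DAGT

Answer: DAGT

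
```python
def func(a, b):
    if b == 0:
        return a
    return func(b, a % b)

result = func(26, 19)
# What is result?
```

func(26, 19) -> func(19, 7) -> func(7, 5) -> func(5, 2) -> func(2, 1) -> func(1, 0) -> 1

Answer: 1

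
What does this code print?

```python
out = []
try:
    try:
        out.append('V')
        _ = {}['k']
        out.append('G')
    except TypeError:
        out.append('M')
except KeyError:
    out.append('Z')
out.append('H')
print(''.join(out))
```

Execution trace: 'V' (try body) → 'Z' (outer except KeyError) → 'H' (after the try/except). Output: VZH

Answer: VZH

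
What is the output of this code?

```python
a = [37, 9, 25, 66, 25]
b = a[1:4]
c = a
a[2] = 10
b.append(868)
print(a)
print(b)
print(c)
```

Key concept: slice vs alias.
Step by step:
`a = [37, 9, 25, 66, 25]` → a = [37, 9, 25, 66, 25]
`b = a[1:4]` → b = [9, 25, 66]
`c = a` → c = [37, 9, 25, 66, 25] (same object as a)
`a[2] = 10` → a = [37, 9, 10, 66, 25] (same object as c); c = [37, 9, 10, 66, 25] (same object as a)
`b.append(868)` → b = [9, 25, 66, 868]
`print(a)` → prints [37, 9, 10, 66, 25]
`print(b)` → prints [9, 25, 66, 868]
`print(c)` → prints [37, 9, 10, 66, 25]

Answer:
[37, 9, 10, 66, 25]
[9, 25, 66, 868]
[37, 9, 10, 66, 25]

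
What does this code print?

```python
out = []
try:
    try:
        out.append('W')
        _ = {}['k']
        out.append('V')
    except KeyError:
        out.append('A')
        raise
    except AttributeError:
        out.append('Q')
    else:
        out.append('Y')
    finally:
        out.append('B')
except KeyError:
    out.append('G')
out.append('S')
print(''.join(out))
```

Execution trace: 'W' (inner try body) → 'A' (inner except KeyError) → 'B' (inner finally) → 'G' (outer except KeyError) → 'S' (after the try/except). Output: WABGS

Answer: WABGS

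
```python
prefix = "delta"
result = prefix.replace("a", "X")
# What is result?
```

Trace:
`prefix = "delta"` → prefix = 'delta'
`result = prefix.replace("a", "X")` → result = 'deltX'
So result = 'deltX'

Answer: 'deltX'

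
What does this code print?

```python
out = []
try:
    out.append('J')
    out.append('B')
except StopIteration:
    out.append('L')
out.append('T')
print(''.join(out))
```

Execution trace: 'J' (try body) → 'B' (try body, no exception) → 'T' (after the try/except). Output: JBT

Answer: JBT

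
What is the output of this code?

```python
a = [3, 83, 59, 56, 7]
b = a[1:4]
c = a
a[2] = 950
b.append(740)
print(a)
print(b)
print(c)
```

Key concept: slice vs alias.
Step by step:
`a = [3, 83, 59, 56, 7]` → a = [3, 83, 59, 56, 7]
`b = a[1:4]` → b = [83, 59, 56]
`c = a` → c = [3, 83, 59, 56, 7] (same object as a)
`a[2] = 950` → a = [3, 83, 950, 56, 7] (same object as c); c = [3, 83, 950, 56, 7] (same object as a)
`b.append(740)` → b = [83, 59, 56, 740]
`print(a)` → prints [3, 83, 950, 56, 7]
`print(b)` → prints [83, 59, 56, 740]
`print(c)` → prints [3, 83, 950, 56, 7]

Answer:
[3, 83, 950, 56, 7]
[83, 59, 56, 740]
[3, 83, 950, 56, 7]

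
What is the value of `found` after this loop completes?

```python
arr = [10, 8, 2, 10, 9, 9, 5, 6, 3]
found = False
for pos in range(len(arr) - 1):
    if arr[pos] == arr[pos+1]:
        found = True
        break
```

Check consecutive duplicates in [10, 8, 2, 10, 9, 9, 5, 6, 3]
`found` takes the values: False → True

Answer: True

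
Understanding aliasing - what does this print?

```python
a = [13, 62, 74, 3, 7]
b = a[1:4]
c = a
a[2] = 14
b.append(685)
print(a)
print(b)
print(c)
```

Key concept: slice vs alias.
Step by step:
`a = [13, 62, 74, 3, 7]` → a = [13, 62, 74, 3, 7]
`b = a[1:4]` → b = [62, 74, 3]
`c = a` → c = [13, 62, 74, 3, 7] (same object as a)
`a[2] = 14` → a = [13, 62, 14, 3, 7] (same object as c); c = [13, 62, 14, 3, 7] (same object as a)
`b.append(685)` → b = [62, 74, 3, 685]
`print(a)` → prints [13, 62, 14, 3, 7]
`print(b)` → prints [62, 74, 3, 685]
`print(c)` → prints [13, 62, 14, 3, 7]

Answer:
[13, 62, 14, 3, 7]
[62, 74, 3, 685]
[13, 62, 14, 3, 7]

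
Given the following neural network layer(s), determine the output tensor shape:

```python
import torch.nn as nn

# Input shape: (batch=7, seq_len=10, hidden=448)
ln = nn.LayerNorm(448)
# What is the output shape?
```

Input: (7, 10, 448) -> Output: (7, 10, 448)

Answer: (7, 10, 448)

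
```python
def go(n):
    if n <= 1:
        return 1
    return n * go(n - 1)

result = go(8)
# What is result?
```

go(8) = 8 * 7 * 6 * 5 * 4 * 3 * 2 * 1 = 40320

Answer: 40320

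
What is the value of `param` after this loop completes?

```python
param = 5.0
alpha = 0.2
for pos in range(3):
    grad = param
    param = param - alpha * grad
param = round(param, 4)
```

Gradient descent: w = 5.0 * (1 - 0.2)^3
`param` takes the values: 5.0 → 4.0 → 3.2 → 2.56

Answer: 2.56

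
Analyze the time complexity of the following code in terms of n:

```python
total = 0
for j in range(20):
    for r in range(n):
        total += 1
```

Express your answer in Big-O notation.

Each loop level contributes: 1 × n. Multiplying the contributions gives O(n).

Answer: O(n)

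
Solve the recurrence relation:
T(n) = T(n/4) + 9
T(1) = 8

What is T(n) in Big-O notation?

Each step divides n by 4 and adds 9. After log_4(n) steps we reach T(1)=8. So T(n) = 9·log_4(n) + 8 = O(log n).

Answer: O(log n)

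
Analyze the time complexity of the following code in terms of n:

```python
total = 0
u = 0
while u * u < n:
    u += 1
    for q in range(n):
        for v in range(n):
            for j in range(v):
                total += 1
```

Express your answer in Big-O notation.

Each loop level contributes: √n × n × n × n. Multiplying the contributions gives O(n^3√n).

Answer: O(n^3√n)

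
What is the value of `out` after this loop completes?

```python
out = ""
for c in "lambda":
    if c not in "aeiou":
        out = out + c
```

Remove vowels from 'lambda'
`out` takes the values: "" → "l" → "lm" → "lmb" → "lmbd"

Answer: "lmbd"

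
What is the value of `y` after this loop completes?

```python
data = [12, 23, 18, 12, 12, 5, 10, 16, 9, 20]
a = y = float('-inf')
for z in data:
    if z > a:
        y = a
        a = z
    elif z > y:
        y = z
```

Second largest (with repeats) in [12, 23, 18, 12, 12, 5, 10, 16, 9, 20]
`y` takes the values: -inf → 12 → 18 → 20

Answer: 20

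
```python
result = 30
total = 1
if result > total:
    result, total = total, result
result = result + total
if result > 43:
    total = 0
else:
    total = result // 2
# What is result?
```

Trace:
`result = 30` → result = 30
`total = 1` → total = 1
`if result > total: ...` → result > total is True → result = 1; total = 30
`result = result + total` → result = 31
`if result > 43: ...` → result > 43 is False, take else branch → total = 15
So result = 31

Answer: 31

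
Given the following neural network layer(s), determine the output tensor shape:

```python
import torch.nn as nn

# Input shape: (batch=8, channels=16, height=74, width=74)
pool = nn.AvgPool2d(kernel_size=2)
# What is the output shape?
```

Input: (8, 16, 74, 74) -> Output: (8, 16, 37, 37)

Answer: (8, 16, 37, 37)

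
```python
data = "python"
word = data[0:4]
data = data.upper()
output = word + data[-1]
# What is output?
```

Trace:
`data = "python"` → data = 'python'
`word = data[0:4]` → word = 'pyth'
`data = data.upper()` → data = 'PYTHON'
`output = word + data[-1]` → output = 'pythN'
So output = 'pythN'

Answer: 'pythN'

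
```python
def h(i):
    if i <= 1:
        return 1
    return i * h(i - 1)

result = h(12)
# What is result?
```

h(12) = 12 * 11 * 10 * 9 * 8 * 7 * 6 * 5 * 4 * 3 * 2 * 1 = 479001600

Answer: 479001600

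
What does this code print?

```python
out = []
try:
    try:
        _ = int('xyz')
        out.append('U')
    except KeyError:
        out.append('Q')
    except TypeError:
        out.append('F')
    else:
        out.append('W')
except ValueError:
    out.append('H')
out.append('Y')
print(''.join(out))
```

Execution trace: 'H' (outer except ValueError) → 'Y' (after the try/except). Output: HY

Answer: HY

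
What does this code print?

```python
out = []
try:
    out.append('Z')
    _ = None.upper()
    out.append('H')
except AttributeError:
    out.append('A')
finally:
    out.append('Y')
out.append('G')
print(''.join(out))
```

Execution trace: 'Z' (try body) → 'A' (except AttributeError) → 'Y' (finally) → 'G' (after the try/except). Output: ZAYG

Answer: ZAYG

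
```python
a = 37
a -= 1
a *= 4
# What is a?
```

Trace:
`a = 37` → a = 37
`a -= 1` → a = 36
`a *= 4` → a = 144
So a = 144

Answer: 144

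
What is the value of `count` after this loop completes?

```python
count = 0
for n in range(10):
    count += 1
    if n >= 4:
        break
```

Loop breaks when n reaches 4, count is 5
`count` takes the values: 0 → 1 → 2 → 3 → 4 → 5

Answer: 5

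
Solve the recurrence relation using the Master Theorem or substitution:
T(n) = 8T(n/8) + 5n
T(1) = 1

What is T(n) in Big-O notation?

By Master Theorem: a=8, b=8, f(n)=5n. Since log_8(8) = 1 and f(n) = Θ(n^1), Case 2 applies. T(n) = O(n log n).

Answer: O(n log n)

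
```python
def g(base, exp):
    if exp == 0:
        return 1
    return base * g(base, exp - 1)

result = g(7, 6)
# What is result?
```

g(7, 6) = 7 * 7 * 7 * 7 * 7 * 7 = 117649

Answer: 117649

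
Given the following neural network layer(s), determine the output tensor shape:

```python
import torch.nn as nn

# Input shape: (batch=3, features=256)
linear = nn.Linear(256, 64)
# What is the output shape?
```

Input: (3, 256) -> Output: (3, 64)

Answer: (3, 64)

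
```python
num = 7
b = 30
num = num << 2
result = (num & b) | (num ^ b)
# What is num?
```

Trace:
`num = 7` → num = 7
`b = 30` → b = 30
`num = num << 2` → num = 28
`result = (num & b) | (num ^ b)` → result = 30
So num = 28

Answer: 28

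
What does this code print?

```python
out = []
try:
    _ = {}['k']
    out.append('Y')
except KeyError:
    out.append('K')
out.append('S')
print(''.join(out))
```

Execution trace: 'K' (except KeyError) → 'S' (after the try/except). Output: KS

Answer: KS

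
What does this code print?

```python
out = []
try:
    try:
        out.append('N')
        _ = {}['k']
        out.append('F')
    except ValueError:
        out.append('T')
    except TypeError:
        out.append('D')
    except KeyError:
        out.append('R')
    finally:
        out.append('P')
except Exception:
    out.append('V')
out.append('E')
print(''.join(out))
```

Execution trace: 'N' (inner try body) → 'R' (inner except KeyError) → 'P' (inner finally) → 'E' (after the try/except). Output: NRPE

Answer: NRPE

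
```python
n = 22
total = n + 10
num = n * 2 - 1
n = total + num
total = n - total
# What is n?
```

Trace:
`n = 22` → n = 22
`total = n + 10` → total = 32
`num = n * 2 - 1` → num = 43
`n = total + num` → n = 75
`total = n - total` → total = 43
So n = 75

Answer: 75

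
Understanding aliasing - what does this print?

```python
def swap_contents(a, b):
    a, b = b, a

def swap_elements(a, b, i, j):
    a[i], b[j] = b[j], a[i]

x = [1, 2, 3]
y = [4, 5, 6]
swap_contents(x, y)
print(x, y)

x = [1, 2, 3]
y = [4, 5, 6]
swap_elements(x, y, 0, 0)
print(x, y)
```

Key concept: parameter rebinding vs mutation.
Step by step:
`x = [1, 2, 3]` → x = [1, 2, 3]
`y = [4, 5, 6]` → y = [4, 5, 6]
`swap_contents(x, y)` → no visible change to tracked variables
`print(x, y)` → prints [1, 2, 3] [4, 5, 6]
`x = [1, 2, 3]` → x = [1, 2, 3]
`y = [4, 5, 6]` → y = [4, 5, 6]
`swap_elements(x, y, 0, 0)` → x = [4, 2, 3]; y = [1, 5, 6]
`print(x, y)` → prints [4, 2, 3] [1, 5, 6]

Answer:
[1, 2, 3] [4, 5, 6]
[4, 2, 3] [1, 5, 6]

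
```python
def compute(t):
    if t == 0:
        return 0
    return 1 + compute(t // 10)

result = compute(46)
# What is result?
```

Count of digits of 46: 2

Answer: 2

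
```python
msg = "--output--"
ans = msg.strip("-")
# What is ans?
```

Trace:
`msg = "--output--"` → msg = '--output--'
`ans = msg.strip("-")` → ans = 'output'
So ans = 'output'

Answer: 'output'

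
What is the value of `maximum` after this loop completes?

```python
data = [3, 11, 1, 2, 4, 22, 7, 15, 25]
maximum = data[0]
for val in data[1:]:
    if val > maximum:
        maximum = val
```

Maximum of [3, 11, 1, 2, 4, 22, 7, 15, 25]
`maximum` takes the values: 3 → 11 → 22 → 25

Answer: 25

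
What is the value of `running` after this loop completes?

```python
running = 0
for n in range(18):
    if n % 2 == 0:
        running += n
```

Sum of even numbers 0 to 17
`running` takes the values: 0 → 2 → 6 → 12 → 20 → 30 → 42 → 56 → 72

Answer: 72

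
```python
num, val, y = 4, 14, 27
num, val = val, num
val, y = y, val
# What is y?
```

Trace:
`num, val, y = 4, 14, 27` → num = 4; val = 14; y = 27
`num, val = val, num` → num = 14; val = 4
`val, y = y, val` → val = 27; y = 4
So y = 4

Answer: 4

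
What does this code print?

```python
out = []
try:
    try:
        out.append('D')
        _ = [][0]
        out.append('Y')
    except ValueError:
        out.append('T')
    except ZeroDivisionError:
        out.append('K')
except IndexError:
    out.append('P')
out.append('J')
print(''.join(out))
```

Execution trace: 'D' (inner try body) → 'P' (outer except IndexError) → 'J' (after the try/except). Output: DPJ

Answer: DPJ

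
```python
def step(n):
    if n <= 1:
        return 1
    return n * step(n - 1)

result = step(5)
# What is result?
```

step(5) = 5 * 4 * 3 * 2 * 1 = 120

Answer: 120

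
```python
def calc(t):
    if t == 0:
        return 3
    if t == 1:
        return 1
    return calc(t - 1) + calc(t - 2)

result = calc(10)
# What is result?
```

Build up from base cases: calc(0)=3, calc(1)=1, calc(2)=4, calc(3)=5, calc(4)=9, calc(5)=14, calc(6)=23, ..., calc(10)=157

Answer: 157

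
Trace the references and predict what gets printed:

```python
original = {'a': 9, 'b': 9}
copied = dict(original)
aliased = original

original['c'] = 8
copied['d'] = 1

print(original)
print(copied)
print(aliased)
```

Key concept: dict() creates copy, assignment creates alias.
Step by step:
`original = {'a': 9, 'b': 9}` → original = {'a': 9, 'b': 9}
`copied = dict(original)` → copied = {'a': 9, 'b': 9}
`aliased = original` → aliased = {'a': 9, 'b': 9} (same object as original)
`original['c'] = 8` → original = {'a': 9, 'b': 9, 'c': 8} (same object as aliased); aliased = {'a': 9, 'b': 9, 'c': 8} (same object as original)
`copied['d'] = 1` → copied = {'a': 9, 'b': 9, 'd': 1}
`print(original)` → prints {'a': 9, 'b': 9, 'c': 8}
`print(copied)` → prints {'a': 9, 'b': 9, 'd': 1}
`print(aliased)` → prints {'a': 9, 'b': 9, 'c': 8}

Answer:
{'a': 9, 'b': 9, 'c': 8}
{'a': 9, 'b': 9, 'd': 1}
{'a': 9, 'b': 9, 'c': 8}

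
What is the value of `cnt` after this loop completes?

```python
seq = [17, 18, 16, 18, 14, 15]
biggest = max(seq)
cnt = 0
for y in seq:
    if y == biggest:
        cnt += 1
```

Count of max value 18 in [17, 18, 16, 18, 14, 15]
`cnt` takes the values: 0 → 1 → 2

Answer: 2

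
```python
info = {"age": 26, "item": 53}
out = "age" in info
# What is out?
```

Trace:
`info = {"age": 26, "item": 53}` → info = {'age': 26, 'item': 53}
`out = "age" in info` → out = True
So out = True

Answer: True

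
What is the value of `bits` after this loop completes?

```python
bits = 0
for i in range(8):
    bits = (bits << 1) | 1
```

Build 8 consecutive 1-bits: 0b11111111
`bits` takes the values: 0 → 1 → 3 → 7 → 15 → 31 → 63 → 127 → 255

Answer: 255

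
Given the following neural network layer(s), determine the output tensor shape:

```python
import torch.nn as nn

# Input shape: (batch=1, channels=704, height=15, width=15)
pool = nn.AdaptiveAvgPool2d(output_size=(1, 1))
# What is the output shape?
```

Input: (1, 704, 15, 15) -> Output: (1, 704, 1, 1)

Answer: (1, 704, 1, 1)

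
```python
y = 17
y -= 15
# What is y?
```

Trace:
`y = 17` → y = 17
`y -= 15` → y = 2
So y = 2

Answer: 2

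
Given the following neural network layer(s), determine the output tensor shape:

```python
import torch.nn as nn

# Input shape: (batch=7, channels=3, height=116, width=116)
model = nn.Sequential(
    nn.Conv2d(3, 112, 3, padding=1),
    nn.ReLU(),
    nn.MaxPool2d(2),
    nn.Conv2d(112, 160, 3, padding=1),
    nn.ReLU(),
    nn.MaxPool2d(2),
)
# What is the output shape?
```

Input: (7, 3, 116, 116) -> after first Conv2d: (7, 112, 116, 116) -> after first MaxPool2d: (7, 112, 58, 58) -> after second Conv2d: (7, 160, 58, 58) -> Output: (7, 160, 29, 29)

Answer: (7, 160, 29, 29)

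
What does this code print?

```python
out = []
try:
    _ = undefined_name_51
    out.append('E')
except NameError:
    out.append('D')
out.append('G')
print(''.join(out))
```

Execution trace: 'D' (except NameError) → 'G' (after the try/except). Output: DG

Answer: DG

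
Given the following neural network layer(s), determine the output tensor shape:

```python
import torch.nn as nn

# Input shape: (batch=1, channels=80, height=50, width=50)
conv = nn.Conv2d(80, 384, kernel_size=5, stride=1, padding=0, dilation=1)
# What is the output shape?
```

Input: (1, 80, 50, 50) -> Output: (1, 384, 46, 46)

Answer: (1, 384, 46, 46)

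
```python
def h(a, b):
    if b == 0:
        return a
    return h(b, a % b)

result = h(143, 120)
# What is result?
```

h(143, 120) -> h(120, 23) -> h(23, 5) -> h(5, 3) -> h(3, 2) -> h(2, 1) -> h(1, 0) -> 1

Answer: 1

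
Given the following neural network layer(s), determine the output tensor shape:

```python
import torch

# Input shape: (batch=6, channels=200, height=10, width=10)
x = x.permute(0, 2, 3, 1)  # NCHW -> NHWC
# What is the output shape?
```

Input: (6, 200, 10, 10) -> Output: (6, 10, 10, 200)

Answer: (6, 10, 10, 200)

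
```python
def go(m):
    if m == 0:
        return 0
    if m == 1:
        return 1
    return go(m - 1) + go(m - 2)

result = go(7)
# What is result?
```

Build up from base cases: go(0)=0, go(1)=1, go(2)=1, go(3)=2, go(4)=3, go(5)=5, go(6)=8, ..., go(7)=13

Answer: 13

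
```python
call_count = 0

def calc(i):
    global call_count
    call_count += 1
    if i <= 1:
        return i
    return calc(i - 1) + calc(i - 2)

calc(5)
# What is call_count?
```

Calls(i) = 1 + Calls(i-1) + Calls(i-2); Calls(0)=Calls(1)=1. For i=5 this gives 15.

Answer: 15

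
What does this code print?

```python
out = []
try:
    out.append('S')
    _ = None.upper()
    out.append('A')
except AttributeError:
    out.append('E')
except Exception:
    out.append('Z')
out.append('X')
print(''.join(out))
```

Execution trace: 'S' (try body) → 'E' (except AttributeError) → 'X' (after the try/except). Output: SEX

Answer: SEX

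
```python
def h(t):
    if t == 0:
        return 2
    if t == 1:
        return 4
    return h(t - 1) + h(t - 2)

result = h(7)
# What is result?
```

Build up from base cases: h(0)=2, h(1)=4, h(2)=6, h(3)=10, h(4)=16, h(5)=26, h(6)=42, ..., h(7)=68

Answer: 68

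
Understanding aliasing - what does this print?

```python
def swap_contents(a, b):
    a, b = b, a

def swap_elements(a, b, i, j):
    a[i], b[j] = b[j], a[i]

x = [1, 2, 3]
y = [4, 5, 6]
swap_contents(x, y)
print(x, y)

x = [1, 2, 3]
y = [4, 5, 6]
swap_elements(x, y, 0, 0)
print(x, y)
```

Key concept: parameter rebinding vs mutation.
Step by step:
`x = [1, 2, 3]` → x = [1, 2, 3]
`y = [4, 5, 6]` → y = [4, 5, 6]
`swap_contents(x, y)` → no visible change to tracked variables
`print(x, y)` → prints [1, 2, 3] [4, 5, 6]
`x = [1, 2, 3]` → x = [1, 2, 3]
`y = [4, 5, 6]` → y = [4, 5, 6]
`swap_elements(x, y, 0, 0)` → x = [4, 2, 3]; y = [1, 5, 6]
`print(x, y)` → prints [4, 2, 3] [1, 5, 6]

Answer:
[1, 2, 3] [4, 5, 6]
[4, 2, 3] [1, 5, 6]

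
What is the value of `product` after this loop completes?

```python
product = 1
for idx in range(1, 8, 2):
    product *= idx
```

Product of 1, 3, 5, ... up to 7
`product` takes the values: 1 → 3 → 15 → 105

Answer: 105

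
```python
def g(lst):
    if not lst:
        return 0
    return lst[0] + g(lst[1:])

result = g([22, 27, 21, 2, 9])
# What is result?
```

22 + 27 + 21 + 2 + 9 + 0 = 81

Answer: 81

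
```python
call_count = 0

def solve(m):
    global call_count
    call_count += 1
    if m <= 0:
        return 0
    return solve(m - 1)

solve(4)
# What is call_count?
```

Linear recursion stepping by 1: 5 calls from m=4 down to ≤0.

Answer: 5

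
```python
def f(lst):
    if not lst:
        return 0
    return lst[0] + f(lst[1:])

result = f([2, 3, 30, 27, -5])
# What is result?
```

2 + 3 + 30 + 27 + (-5) + 0 = 57

Answer: 57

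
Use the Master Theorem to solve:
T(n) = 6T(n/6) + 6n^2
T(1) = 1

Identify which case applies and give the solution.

a=6, b=6, f(n)=6n^2. log_6(6) = 1. Since c=2 > 1 and the regularity condition holds (6(n/6)^2 = (6/6^2)n^2 with 6/6^2 < 1), Case 3 applies: T(n) = Θ(f(n)) = O(n^2).

Answer: O(n^2) - Case 3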